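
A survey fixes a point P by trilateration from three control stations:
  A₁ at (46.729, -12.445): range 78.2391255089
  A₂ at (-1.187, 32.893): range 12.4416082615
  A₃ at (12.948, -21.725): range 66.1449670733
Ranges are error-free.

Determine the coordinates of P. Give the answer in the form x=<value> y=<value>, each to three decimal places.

x=-11.605 y=39.694

eq1: (x − 46.729)² + (y + 12.445)² = 78.2391255089²
eq2: (x + 1.187)² + (y − 32.893)² = 12.4416082615²
eq3: (x − 12.948)² + (y + 21.725)² = 66.1449670733²
eq2−eq1, eq2−eq3 (x²,y² cancel):
  95.832·x − 90.676·y = -4711.448096
  28.270·x − 109.236·y = -4664.095142
det = 95.832·-109.236 − -90.676·28.270 = -7904.893832
x = (-4711.448096·-109.236 − -90.676·-4664.095142) / -7904.893832 = -11.605248
y = (95.832·-4664.095142 − -4711.448096·28.270) / -7904.893832 = 39.694009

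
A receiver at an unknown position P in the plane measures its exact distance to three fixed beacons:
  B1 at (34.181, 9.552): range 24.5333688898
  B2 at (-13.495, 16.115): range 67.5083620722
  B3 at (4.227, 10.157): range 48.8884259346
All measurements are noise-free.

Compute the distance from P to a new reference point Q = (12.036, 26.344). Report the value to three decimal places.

51.773

eq1: (x − 34.181)² + (y − 9.552)² = 24.5333688898²
eq2: (x + 13.495)² + (y − 16.115)² = 67.5083620722²
eq3: (x − 4.227)² + (y − 10.157)² = 48.8884259346²
eq1−eq3, eq1−eq2 (x²,y² cancel):
  -59.908·x + 1.210·y = -2926.741288
  -95.352·x + 13.126·y = -4773.265976
det = -59.908·13.126 − 1.210·-95.352 = -670.976488
x = (-2926.741288·13.126 − 1.210·-4773.265976) / -670.976488 = 48.646644
y = (-59.908·-4773.265976 − -2926.741288·-95.352) / -670.976488 = -10.262927
|P − Q| = √((48.646644 − 12.036)² + (-10.262927 − 26.344)²) = 51.772641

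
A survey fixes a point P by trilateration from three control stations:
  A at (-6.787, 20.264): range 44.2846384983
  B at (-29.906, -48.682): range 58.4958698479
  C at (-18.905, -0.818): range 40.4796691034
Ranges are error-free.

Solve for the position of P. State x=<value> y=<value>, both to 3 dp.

x=18.616 y=-16.011

eq1: (x + 6.787)² + (y − 20.264)² = 44.2846384983²
eq2: (x + 29.906)² + (y + 48.682)² = 58.4958698479²
eq3: (x + 18.905)² + (y + 0.818)² = 40.4796691034²
eq2−eq3, eq2−eq1 (x²,y² cancel):
  22.002·x + 95.728·y = -1123.074632
  46.238·x + 137.892·y = -1346.975313
det = 22.002·137.892 − 95.728·46.238 = -1392.371480
x = (-1123.074632·137.892 − 95.728·-1346.975313) / -1392.371480 = 18.615545
y = (22.002·-1346.975313 − -1123.074632·46.238) / -1392.371480 = -16.010508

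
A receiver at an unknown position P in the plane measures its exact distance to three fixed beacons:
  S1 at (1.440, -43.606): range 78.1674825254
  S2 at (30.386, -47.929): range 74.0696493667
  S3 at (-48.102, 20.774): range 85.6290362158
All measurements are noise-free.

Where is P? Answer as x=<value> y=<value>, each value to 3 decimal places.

x=37.379 y=25.810

eq1: (x − 1.440)² + (y + 43.606)² = 78.1674825254²
eq2: (x − 30.386)² + (y + 47.929)² = 74.0696493667²
eq3: (x + 48.102)² + (y − 20.774)² = 85.6290362158²
eq2−eq1, eq2−eq3 (x²,y² cancel):
  -57.892·x + 8.646·y = -1940.783568
  -156.976·x + 137.406·y = -2321.155443
det = -57.892·137.406 − 8.646·-156.976 = -6597.493656
x = (-1940.783568·137.406 − 8.646·-2321.155443) / -6597.493656 = 37.378830
y = (-57.892·-2321.155443 − -1940.783568·-156.976) / -6597.493656 = 25.809818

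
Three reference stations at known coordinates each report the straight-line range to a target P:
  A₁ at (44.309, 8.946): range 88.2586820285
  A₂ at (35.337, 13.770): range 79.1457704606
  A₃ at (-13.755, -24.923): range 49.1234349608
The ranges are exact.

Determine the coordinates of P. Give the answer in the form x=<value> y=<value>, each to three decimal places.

x=-43.809 y=13.934

eq1: (x − 44.309)² + (y − 8.946)² = 88.2586820285²
eq2: (x − 35.337)² + (y − 13.770)² = 79.1457704606²
eq3: (x + 13.755)² + (y + 24.923)² = 49.1234349608²
eq2−eq1, eq2−eq3 (x²,y² cancel):
  17.944·x − 9.648·y = -920.540044
  -98.184·x − 77.386·y = 3222.980604
det = 17.944·-77.386 − -9.648·-98.184 = -2335.893616
x = (-920.540044·-77.386 − -9.648·3222.980604) / -2335.893616 = -43.808600
y = (17.944·3222.980604 − -920.540044·-98.184) / -2335.893616 = 13.934342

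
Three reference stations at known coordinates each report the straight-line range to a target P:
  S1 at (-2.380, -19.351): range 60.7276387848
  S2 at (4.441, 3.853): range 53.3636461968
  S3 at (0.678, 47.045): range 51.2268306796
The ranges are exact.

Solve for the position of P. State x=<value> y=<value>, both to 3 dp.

x=-45.018 y=23.891

eq1: (x + 2.380)² + (y + 19.351)² = 60.7276387848²
eq2: (x − 4.441)² + (y − 3.853)² = 53.3636461968²
eq3: (x − 0.678)² + (y − 47.045)² = 51.2268306796²
eq3−eq2, eq3−eq1 (x²,y² cancel):
  7.526·x − 86.384·y = -2402.614173
  -6.116·x − 132.792·y = -2897.224039
det = 7.526·-132.792 − -86.384·-6.116 = -1527.717136
x = (-2402.614173·-132.792 − -86.384·-2897.224039) / -1527.717136 = -45.017588
y = (7.526·-2897.224039 − -2402.614173·-6.116) / -1527.717136 = 23.891135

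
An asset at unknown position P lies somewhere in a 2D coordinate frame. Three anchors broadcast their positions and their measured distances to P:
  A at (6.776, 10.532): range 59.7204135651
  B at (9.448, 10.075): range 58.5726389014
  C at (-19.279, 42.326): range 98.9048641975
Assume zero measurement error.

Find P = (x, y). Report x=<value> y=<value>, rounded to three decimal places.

x=23.766 y=-46.721

eq1: (x − 6.776)² + (y − 10.532)² = 59.7204135651²
eq2: (x − 9.448)² + (y − 10.075)² = 58.5726389014²
eq3: (x + 19.279)² + (y − 42.326)² = 98.9048641975²
eq3−eq1, eq3−eq2 (x²,y² cancel):
  52.110·x − 63.588·y = 4209.311449
  57.454·x − 64.502·y = 4379.018346
det = 52.110·-64.502 − -63.588·57.454 = 292.185732
x = (4209.311449·-64.502 − -63.588·4379.018346) / 292.185732 = 23.765745
y = (52.110·4379.018346 − 4209.311449·57.454) / 292.185732 = -46.720741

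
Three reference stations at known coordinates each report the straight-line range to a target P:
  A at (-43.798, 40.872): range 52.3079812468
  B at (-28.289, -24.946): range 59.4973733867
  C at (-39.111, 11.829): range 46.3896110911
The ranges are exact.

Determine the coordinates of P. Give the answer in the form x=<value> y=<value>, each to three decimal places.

eq1: (x + 43.798)² + (y − 40.872)² = 52.3079812468²
eq2: (x + 28.289)² + (y + 24.946)² = 59.4973733867²
eq3: (x + 39.111)² + (y − 11.829)² = 46.3896110911²
eq1−eq2, eq1−eq3 (x²,y² cancel):
  31.018·x − 131.636·y = -2970.027289
  9.374·x − 58.086·y = -1335.060741
det = 31.018·-58.086 − -131.636·9.374 = -567.755684
x = (-2970.027289·-58.086 − -131.636·-1335.060741) / -567.755684 = 5.680349
y = (31.018·-1335.060741 − -2970.027289·9.374) / -567.755684 = 23.900911

x=5.680 y=23.901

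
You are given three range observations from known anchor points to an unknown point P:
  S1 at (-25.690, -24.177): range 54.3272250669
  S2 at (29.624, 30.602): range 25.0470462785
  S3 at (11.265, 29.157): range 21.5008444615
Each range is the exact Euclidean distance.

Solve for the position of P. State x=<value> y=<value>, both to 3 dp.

x=17.622 y=8.618

eq1: (x + 25.690)² + (y + 24.177)² = 54.3272250669²
eq2: (x − 29.624)² + (y − 30.602)² = 25.0470462785²
eq3: (x − 11.265)² + (y − 29.157)² = 21.5008444615²
eq3−eq1, eq3−eq2 (x²,y² cancel):
  -73.910·x − 106.668·y = -2221.688516
  36.718·x + 2.890·y = 671.964691
det = -73.910·2.890 − -106.668·36.718 = 3703.035724
x = (-2221.688516·2.890 − -106.668·671.964691) / 3703.035724 = 17.622420
y = (-73.910·671.964691 − -2221.688516·36.718) / 3703.035724 = 8.617537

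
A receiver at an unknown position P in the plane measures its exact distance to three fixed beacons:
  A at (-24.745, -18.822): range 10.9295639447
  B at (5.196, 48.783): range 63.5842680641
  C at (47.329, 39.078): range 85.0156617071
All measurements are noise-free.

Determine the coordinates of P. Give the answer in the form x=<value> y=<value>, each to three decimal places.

x=-23.485 y=-7.965

eq1: (x + 24.745)² + (y + 18.822)² = 10.9295639447²
eq2: (x − 5.196)² + (y − 48.783)² = 63.5842680641²
eq3: (x − 47.329)² + (y − 39.078)² = 85.0156617071²
eq3−eq1, eq3−eq2 (x²,y² cancel):
  -144.148·x − 115.800·y = 4307.665751
  -84.266·x + 19.410·y = 1824.358770
det = -144.148·19.410 − -115.800·-84.266 = -12555.915480
x = (4307.665751·19.410 − -115.800·1824.358770) / -12555.915480 = -23.484750
y = (-144.148·1824.358770 − 4307.665751·-84.266) / -12555.915480 = -7.965337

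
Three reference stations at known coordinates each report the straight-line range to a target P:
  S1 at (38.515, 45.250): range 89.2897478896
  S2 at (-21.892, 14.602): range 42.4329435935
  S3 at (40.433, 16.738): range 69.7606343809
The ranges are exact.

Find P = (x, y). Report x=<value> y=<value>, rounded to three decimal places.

x=-13.862 y=-27.064

eq1: (x − 38.515)² + (y − 45.250)² = 89.2897478896²
eq2: (x + 21.892)² + (y − 14.602)² = 42.4329435935²
eq3: (x − 40.433)² + (y − 16.738)² = 69.7606343809²
eq2−eq1, eq2−eq3 (x²,y² cancel):
  120.814·x + 61.296·y = -3333.614719
  124.650·x + 4.272·y = -1843.481342
det = 120.814·4.272 − 61.296·124.650 = -7124.428992
x = (-3333.614719·4.272 − 61.296·-1843.481342) / -7124.428992 = -13.861719
y = (120.814·-1843.481342 − -3333.614719·124.650) / -7124.428992 = -27.064165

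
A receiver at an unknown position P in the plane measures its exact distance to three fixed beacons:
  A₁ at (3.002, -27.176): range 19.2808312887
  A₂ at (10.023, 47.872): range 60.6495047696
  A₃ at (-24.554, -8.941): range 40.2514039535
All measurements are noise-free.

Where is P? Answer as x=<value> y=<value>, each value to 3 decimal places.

x=15.537 y=-12.526

eq1: (x − 3.002)² + (y + 27.176)² = 19.2808312887²
eq2: (x − 10.023)² + (y − 47.872)² = 60.6495047696²
eq3: (x + 24.554)² + (y + 8.941)² = 40.2514039535²
eq1−eq2, eq1−eq3 (x²,y² cancel):
  14.042·x + 150.096·y = -1661.970041
  -55.112·x + 36.470·y = -1313.131648
det = 14.042·36.470 − 150.096·-55.112 = 8784.202492
x = (-1661.970041·36.470 − 150.096·-1313.131648) / 8784.202492 = 15.537411
y = (14.042·-1313.131648 − -1661.970041·-55.112) / 8784.202492 = -12.526292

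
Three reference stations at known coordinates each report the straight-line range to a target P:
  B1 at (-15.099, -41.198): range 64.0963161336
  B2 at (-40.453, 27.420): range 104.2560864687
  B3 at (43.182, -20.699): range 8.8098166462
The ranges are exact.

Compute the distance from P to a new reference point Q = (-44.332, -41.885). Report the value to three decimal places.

eq1: (x + 15.099)² + (y + 41.198)² = 64.0963161336²
eq2: (x + 40.453)² + (y − 27.420)² = 104.2560864687²
eq3: (x − 43.182)² + (y + 20.699)² = 8.8098166462²
eq3−eq2, eq3−eq1 (x²,y² cancel):
  -167.270·x + 96.238·y = -10696.550812
  -116.562·x − 40.998·y = -4398.603593
det = -167.270·-40.998 − 96.238·-116.562 = 18075.429216
x = (-10696.550812·-40.998 − 96.238·-4398.603593) / 18075.429216 = 47.680749
y = (-167.270·-4398.603593 − -10696.550812·-116.562) / 18075.429216 = -28.273571
|P − Q| = √((47.680749 − -44.332)² + (-28.273571 − -41.885)²) = 93.014069

93.014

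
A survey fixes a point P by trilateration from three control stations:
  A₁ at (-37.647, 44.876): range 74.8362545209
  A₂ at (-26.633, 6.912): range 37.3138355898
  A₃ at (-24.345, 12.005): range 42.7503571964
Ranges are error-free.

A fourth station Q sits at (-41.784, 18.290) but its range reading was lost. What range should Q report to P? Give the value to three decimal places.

48.882

eq1: (x + 37.647)² + (y − 44.876)² = 74.8362545209²
eq2: (x + 26.633)² + (y − 6.912)² = 37.3138355898²
eq3: (x + 24.345)² + (y − 12.005)² = 42.7503571964²
eq1−eq2, eq1−eq3 (x²,y² cancel):
  22.028·x − 75.928·y = 1534.083112
  26.604·x − 65.742·y = 1078.519015
det = 22.028·-65.742 − -75.928·26.604 = 571.823736
x = (1534.083112·-65.742 − -75.928·1078.519015) / 571.823736 = -33.163891
y = (22.028·1078.519015 − 1534.083112·26.604) / 571.823736 = -29.825852
|P − Q| = √((-33.163891 − -41.784)² + (-29.825852 − 18.290)²) = 48.881914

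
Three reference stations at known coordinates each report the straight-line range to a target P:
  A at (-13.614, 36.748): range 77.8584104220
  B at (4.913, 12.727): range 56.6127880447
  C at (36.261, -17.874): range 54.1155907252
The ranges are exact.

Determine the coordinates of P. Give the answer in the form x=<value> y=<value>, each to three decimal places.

eq1: (x + 13.614)² + (y − 36.748)² = 77.8584104220²
eq2: (x − 4.913)² + (y − 12.727)² = 56.6127880447²
eq3: (x − 36.261)² + (y + 17.874)² = 54.1155907252²
eq2−eq3, eq2−eq1 (x²,y² cancel):
  62.696·x − 61.202·y = 1724.736510
  -37.054·x + 48.042·y = -1507.281901
det = 62.696·48.042 − -61.202·-37.054 = 744.262324
x = (1724.736510·48.042 − -61.202·-1507.281901) / 744.262324 = -12.615008
y = (62.696·-1507.281901 − 1724.736510·-37.054) / 744.262324 = -41.104001

x=-12.615 y=-41.104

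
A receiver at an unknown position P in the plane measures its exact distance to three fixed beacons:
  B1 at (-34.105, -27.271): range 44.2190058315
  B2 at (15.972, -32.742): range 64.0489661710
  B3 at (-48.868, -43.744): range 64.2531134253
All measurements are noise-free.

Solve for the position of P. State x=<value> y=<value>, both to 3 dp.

eq1: (x + 34.105)² + (y + 27.271)² = 44.2190058315²
eq2: (x − 15.972)² + (y + 32.742)² = 64.0489661710²
eq3: (x + 48.868)² + (y + 43.744)² = 64.2531134253²
eq2−eq3, eq2−eq1 (x²,y² cancel):
  -129.680·x − 22.004·y = 2948.283095
  -100.154·x + 10.942·y = 2726.664709
det = -129.680·10.942 − -22.004·-100.154 = -3622.747176
x = (2948.283095·10.942 − -22.004·2726.664709) / -3622.747176 = -25.466211
y = (-129.680·2726.664709 − 2948.283095·-100.154) / -3622.747176 = 16.095944

x=-25.466 y=16.096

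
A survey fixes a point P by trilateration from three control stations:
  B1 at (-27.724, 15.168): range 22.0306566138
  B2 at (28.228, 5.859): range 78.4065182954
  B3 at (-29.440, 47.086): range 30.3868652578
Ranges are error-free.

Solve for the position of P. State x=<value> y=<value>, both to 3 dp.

x=-48.235 y=23.209

eq1: (x + 27.724)² + (y − 15.168)² = 22.0306566138²
eq2: (x − 28.228)² + (y − 5.859)² = 78.4065182954²
eq3: (x + 29.440)² + (y − 47.086)² = 30.3868652578²
eq1−eq2, eq1−eq3 (x²,y² cancel):
  111.904·x − 18.618·y = -5829.772815
  -3.432·x + 63.836·y = 1647.104847
det = 111.904·63.836 − -18.618·-3.432 = 7079.606768
x = (-5829.772815·63.836 − -18.618·1647.104847) / 7079.606768 = -48.234823
y = (111.904·1647.104847 − -5829.772815·-3.432) / 7079.606768 = 23.208894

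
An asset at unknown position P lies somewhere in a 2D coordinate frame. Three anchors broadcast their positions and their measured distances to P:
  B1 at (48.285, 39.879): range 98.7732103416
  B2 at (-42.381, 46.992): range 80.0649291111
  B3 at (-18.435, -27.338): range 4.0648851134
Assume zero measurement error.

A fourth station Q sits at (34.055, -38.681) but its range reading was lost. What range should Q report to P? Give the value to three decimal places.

eq1: (x − 48.285)² + (y − 39.879)² = 98.7732103416²
eq2: (x + 42.381)² + (y − 46.992)² = 80.0649291111²
eq3: (x + 18.435)² + (y + 27.338)² = 4.0648851134²
eq2−eq3, eq2−eq1 (x²,y² cancel):
  47.892·x − 148.660·y = 3476.687827
  181.332·x − 14.226·y = -3428.375567
det = 47.892·-14.226 − -148.660·181.332 = 26275.503528
x = (3476.687827·-14.226 − -148.660·-3428.375567) / 26275.503528 = -21.279199
y = (47.892·-3428.375567 − 3476.687827·181.332) / 26275.503528 = -30.242104
|P − Q| = √((-21.279199 − 34.055)² + (-30.242104 − -38.681)²) = 55.973999

55.974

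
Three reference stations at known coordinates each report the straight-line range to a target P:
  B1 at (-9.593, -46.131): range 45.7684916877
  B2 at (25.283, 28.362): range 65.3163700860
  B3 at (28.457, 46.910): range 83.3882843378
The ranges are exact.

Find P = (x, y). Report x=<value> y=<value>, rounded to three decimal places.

x=35.088 y=-36.214

eq1: (x + 9.593)² + (y + 46.131)² = 45.7684916877²
eq2: (x − 25.283)² + (y − 28.362)² = 65.3163700860²
eq3: (x − 28.457)² + (y − 46.910)² = 83.3882843378²
eq1−eq3, eq1−eq2 (x²,y² cancel):
  76.100·x + 186.082·y = -4068.596994
  69.752·x + 148.986·y = -2947.935047
det = 76.100·148.986 − 186.082·69.752 = -1641.757064
x = (-4068.596994·148.986 − 186.082·-2947.935047) / -1641.757064 = 35.088226
y = (76.100·-2947.935047 − -4068.596994·69.752) / -1641.757064 = -36.214201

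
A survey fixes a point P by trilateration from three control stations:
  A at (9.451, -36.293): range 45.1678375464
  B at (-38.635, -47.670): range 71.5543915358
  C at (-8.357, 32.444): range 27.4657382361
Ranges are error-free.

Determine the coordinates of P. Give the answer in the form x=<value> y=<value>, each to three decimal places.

eq1: (x − 9.451)² + (y + 36.293)² = 45.1678375464²
eq2: (x + 38.635)² + (y + 47.670)² = 71.5543915358²
eq3: (x + 8.357)² + (y − 32.444)² = 27.4657382361²
eq3−eq2, eq3−eq1 (x²,y² cancel):
  -60.556·x − 160.228·y = -1723.024631
  35.616·x − 137.474·y = -1001.716107
det = -60.556·-137.474 − -160.228·35.616 = 14031.555992
x = (-1723.024631·-137.474 − -160.228·-1001.716107) / 14031.555992 = 5.442598
y = (-60.556·-1001.716107 − -1723.024631·35.616) / 14031.555992 = 8.696624

x=5.443 y=8.697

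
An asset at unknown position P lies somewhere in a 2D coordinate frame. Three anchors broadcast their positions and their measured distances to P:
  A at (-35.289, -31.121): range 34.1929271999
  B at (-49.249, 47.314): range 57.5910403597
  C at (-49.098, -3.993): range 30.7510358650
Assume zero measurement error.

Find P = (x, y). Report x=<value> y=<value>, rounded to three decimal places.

x=-18.460 y=-1.356

eq1: (x + 35.289)² + (y + 31.121)² = 34.1929271999²
eq2: (x + 49.249)² + (y − 47.314)² = 57.5910403597²
eq3: (x + 49.098)² + (y + 3.993)² = 30.7510358650²
eq2−eq1, eq2−eq3 (x²,y² cancel):
  27.920·x − 156.870·y = -302.676776
  0.302·x − 102.614·y = 133.580779
det = 27.920·-102.614 − -156.870·0.302 = -2817.608140
x = (-302.676776·-102.614 − -156.870·133.580779) / -2817.608140 = -18.460229
y = (27.920·133.580779 − -302.676776·0.302) / -2817.608140 = -1.356109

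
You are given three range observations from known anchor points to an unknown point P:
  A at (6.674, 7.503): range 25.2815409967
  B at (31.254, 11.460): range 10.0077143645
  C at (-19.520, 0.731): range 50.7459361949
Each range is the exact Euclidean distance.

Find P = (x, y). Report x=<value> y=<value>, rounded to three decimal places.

eq1: (x − 6.674)² + (y − 7.503)² = 25.2815409967²
eq2: (x − 31.254)² + (y − 11.460)² = 10.0077143645²
eq3: (x + 19.520)² + (y − 0.731)² = 50.7459361949²
eq3−eq2, eq3−eq1 (x²,y² cancel):
  101.548·x + 21.458·y = 3201.575048
  52.388·x + 13.544·y = 1655.266249
det = 101.548·13.544 − 21.458·52.388 = 251.224408
x = (3201.575048·13.544 − 21.458·1655.266249) / 251.224408 = 31.220809
y = (101.548·1655.266249 − 3201.575048·52.388) / 251.224408 = 1.452341

x=31.221 y=1.452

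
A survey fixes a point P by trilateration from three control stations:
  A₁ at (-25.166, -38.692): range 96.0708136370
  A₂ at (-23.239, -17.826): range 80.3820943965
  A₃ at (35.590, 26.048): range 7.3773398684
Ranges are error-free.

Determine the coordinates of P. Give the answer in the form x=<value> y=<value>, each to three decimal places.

eq1: (x + 25.166)² + (y + 38.692)² = 96.0708136370²
eq2: (x + 23.239)² + (y + 17.826)² = 80.3820943965²
eq3: (x − 35.590)² + (y − 26.048)² = 7.3773398684²
eq2−eq3, eq2−eq1 (x²,y² cancel):
  117.658·x + 87.748·y = 7494.184963
  -3.854·x − 41.732·y = -1495.739110
det = 117.658·-41.732 − 87.748·-3.854 = -4571.922864
x = (7494.184963·-41.732 − 87.748·-1495.739110) / -4571.922864 = 39.698660
y = (117.658·-1495.739110 − 7494.184963·-3.854) / -4571.922864 = 32.175320

x=39.699 y=32.175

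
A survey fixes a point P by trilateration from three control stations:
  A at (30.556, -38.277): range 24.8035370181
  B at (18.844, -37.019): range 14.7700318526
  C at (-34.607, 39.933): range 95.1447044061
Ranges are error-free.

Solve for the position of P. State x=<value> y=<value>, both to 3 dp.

x=6.885 y=-45.688

eq1: (x − 30.556)² + (y + 38.277)² = 24.8035370181²
eq2: (x − 18.844)² + (y + 37.019)² = 14.7700318526²
eq3: (x + 34.607)² + (y − 39.933)² = 95.1447044061²
eq2−eq1, eq2−eq3 (x²,y² cancel):
  23.424·x − 2.516·y = 276.233560
  -106.902·x + 153.904·y = -7767.574695
det = 23.424·153.904 − -2.516·-106.902 = 3336.081864
x = (276.233560·153.904 − -2.516·-7767.574695) / 3336.081864 = 6.885392
y = (23.424·-7767.574695 − 276.233560·-106.902) / 3336.081864 = -45.687653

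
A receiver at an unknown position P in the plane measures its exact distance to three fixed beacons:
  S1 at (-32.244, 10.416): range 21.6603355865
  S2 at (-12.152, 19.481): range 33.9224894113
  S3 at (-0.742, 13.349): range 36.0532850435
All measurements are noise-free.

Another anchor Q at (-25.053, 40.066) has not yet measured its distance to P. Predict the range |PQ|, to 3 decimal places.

50.863

eq1: (x + 32.244)² + (y − 10.416)² = 21.6603355865²
eq2: (x + 12.152)² + (y − 19.481)² = 33.9224894113²
eq3: (x + 0.742)² + (y − 13.349)² = 36.0532850435²
eq1−eq3, eq1−eq2 (x²,y² cancel):
  63.004·x + 5.866·y = -1800.091452
  40.184·x + 18.130·y = -1302.553277
det = 63.004·18.130 − 5.866·40.184 = 906.543176
x = (-1800.091452·18.130 − 5.866·-1302.553277) / 906.543176 = -27.571638
y = (63.004·-1302.553277 − -1800.091452·40.184) / 906.543176 = -10.734394
|P − Q| = √((-27.571638 − -25.053)² + (-10.734394 − 40.066)²) = 50.862792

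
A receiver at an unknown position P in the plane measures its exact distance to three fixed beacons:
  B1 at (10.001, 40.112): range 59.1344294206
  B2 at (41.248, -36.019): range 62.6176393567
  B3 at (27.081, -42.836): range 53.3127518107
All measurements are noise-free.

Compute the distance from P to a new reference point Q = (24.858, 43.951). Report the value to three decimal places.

eq1: (x − 10.001)² + (y − 40.112)² = 59.1344294206²
eq2: (x − 41.248)² + (y + 36.019)² = 62.6176393567²
eq3: (x − 27.081)² + (y + 42.836)² = 53.3127518107²
eq1−eq3, eq1−eq2 (x²,y² cancel):
  34.160·x − 165.896·y = 1513.942149
  62.494·x − 152.262·y = 865.685304
det = 34.160·-152.262 − -165.896·62.494 = 5166.234704
x = (1513.942149·-152.262 − -165.896·865.685304) / 5166.234704 = -16.821173
y = (34.160·865.685304 − 1513.942149·62.494) / 5166.234704 = -12.589535
|P − Q| = √((-16.821173 − 24.858)² + (-12.589535 − 43.951)²) = 70.242335

70.242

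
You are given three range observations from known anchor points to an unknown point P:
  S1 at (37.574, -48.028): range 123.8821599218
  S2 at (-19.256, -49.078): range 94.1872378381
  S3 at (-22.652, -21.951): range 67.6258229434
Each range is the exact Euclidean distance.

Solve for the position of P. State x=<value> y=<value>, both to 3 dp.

x=-49.453 y=40.137

eq1: (x − 37.574)² + (y + 48.028)² = 123.8821599218²
eq2: (x + 19.256)² + (y + 49.078)² = 94.1872378381²
eq3: (x + 22.652)² + (y + 21.951)² = 67.6258229434²
eq1−eq2, eq1−eq3 (x²,y² cancel):
  -113.660·x − 2.100·y = 5536.503135
  -120.452·x + 52.154·y = 8050.002863
det = -113.660·52.154 − -2.100·-120.452 = -6180.772840
x = (5536.503135·52.154 − -2.100·8050.002863) / -6180.772840 = -49.452681
y = (-113.660·8050.002863 − 5536.503135·-120.452) / -6180.772840 = 40.137448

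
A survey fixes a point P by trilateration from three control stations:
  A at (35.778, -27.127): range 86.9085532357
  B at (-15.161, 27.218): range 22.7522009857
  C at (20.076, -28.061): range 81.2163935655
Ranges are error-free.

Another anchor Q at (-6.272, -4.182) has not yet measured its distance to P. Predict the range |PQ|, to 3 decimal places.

eq1: (x − 35.778)² + (y + 27.127)² = 86.9085532357²
eq2: (x + 15.161)² + (y − 27.218)² = 22.7522009857²
eq3: (x − 20.076)² + (y + 28.061)² = 81.2163935655²
eq3−eq2, eq3−eq1 (x²,y² cancel):
  -70.474·x + 110.558·y = 5858.649882
  31.404·x + 1.868·y = -131.520126
det = -70.474·1.868 − 110.558·31.404 = -3603.608864
x = (5858.649882·1.868 − 110.558·-131.520126) / -3603.608864 = -7.071955
y = (-70.474·-131.520126 − 5858.649882·31.404) / -3603.608864 = 48.483700
|P − Q| = √((-7.071955 − -6.272)² + (48.483700 − -4.182)²) = 52.671775

52.672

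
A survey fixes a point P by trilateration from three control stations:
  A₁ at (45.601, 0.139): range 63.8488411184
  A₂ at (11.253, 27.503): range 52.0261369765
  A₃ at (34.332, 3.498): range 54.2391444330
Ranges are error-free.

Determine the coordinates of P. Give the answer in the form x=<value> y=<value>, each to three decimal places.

eq1: (x − 45.601)² + (y − 0.139)² = 63.8488411184²
eq2: (x − 11.253)² + (y − 27.503)² = 52.0261369765²
eq3: (x − 34.332)² + (y − 3.498)² = 54.2391444330²
eq3−eq2, eq3−eq1 (x²,y² cancel):
  -46.158·x + 48.010·y = -72.711350
  22.538·x − 6.718·y = -246.241429
det = -46.158·-6.718 − 48.010·22.538 = -771.959936
x = (-72.711350·-6.718 − 48.010·-246.241429) / -771.959936 = -15.947105
y = (-46.158·-246.241429 − -72.711350·22.538) / -771.959936 = -16.846445

x=-15.947 y=-16.846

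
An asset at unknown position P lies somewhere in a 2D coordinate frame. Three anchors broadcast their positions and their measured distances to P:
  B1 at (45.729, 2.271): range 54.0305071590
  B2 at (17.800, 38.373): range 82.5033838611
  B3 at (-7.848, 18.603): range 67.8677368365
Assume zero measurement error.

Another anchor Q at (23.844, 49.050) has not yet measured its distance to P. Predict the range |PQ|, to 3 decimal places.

eq1: (x − 45.729)² + (y − 2.271)² = 54.0305071590²
eq2: (x − 17.800)² + (y − 38.373)² = 82.5033838611²
eq3: (x + 7.848)² + (y − 18.603)² = 67.8677368365²
eq3−eq1, eq3−eq2 (x²,y² cancel):
  107.154·x − 32.664·y = 3375.370168
  51.296·x + 39.540·y = -819.114229
det = 107.154·39.540 − -32.664·51.296 = 5912.401704
x = (3375.370168·39.540 − -32.664·-819.114229) / 5912.401704 = 18.047926
y = (107.154·-819.114229 − 3375.370168·51.296) / 5912.401704 = -44.130011
|P − Q| = √((18.047926 − 23.844)² + (-44.130011 − 49.050)²) = 93.360104

93.360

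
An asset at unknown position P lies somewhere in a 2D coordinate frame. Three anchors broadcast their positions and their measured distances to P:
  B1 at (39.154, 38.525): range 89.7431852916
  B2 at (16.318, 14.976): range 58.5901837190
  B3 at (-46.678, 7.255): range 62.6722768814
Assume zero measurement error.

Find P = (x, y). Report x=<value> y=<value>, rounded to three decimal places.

eq1: (x − 39.154)² + (y − 38.525)² = 89.7431852916²
eq2: (x − 16.318)² + (y − 14.976)² = 58.5901837190²
eq3: (x + 46.678)² + (y − 7.255)² = 62.6722768814²
eq3−eq1, eq3−eq2 (x²,y² cancel):
  171.664·x + 62.540·y = -3340.284385
  125.992·x + 15.442·y = -1245.908348
det = 171.664·15.442 − 62.540·125.992 = -5228.704192
x = (-3340.284385·15.442 − 62.540·-1245.908348) / -5228.704192 = -5.037278
y = (171.664·-1245.908348 − -3340.284385·125.992) / -5228.704192 = -39.583708

x=-5.037 y=-39.584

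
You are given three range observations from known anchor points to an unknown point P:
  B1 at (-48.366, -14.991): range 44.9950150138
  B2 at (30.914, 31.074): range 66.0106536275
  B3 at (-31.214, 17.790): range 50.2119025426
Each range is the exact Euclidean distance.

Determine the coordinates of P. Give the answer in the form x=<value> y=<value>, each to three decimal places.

eq1: (x + 48.366)² + (y + 14.991)² = 44.9950150138²
eq2: (x − 30.914)² + (y − 31.074)² = 66.0106536275²
eq3: (x + 31.214)² + (y − 17.790)² = 50.2119025426²
eq2−eq1, eq2−eq3 (x²,y² cancel):
  -158.560·x − 92.130·y = 2975.586181
  -124.256·x − 26.568·y = 1205.700259
det = -158.560·-26.568 − -92.130·-124.256 = -7235.083200
x = (2975.586181·-26.568 − -92.130·1205.700259) / -7235.083200 = -4.426458
y = (-158.560·1205.700259 − 2975.586181·-124.256) / -7235.083200 = -24.679551

x=-4.426 y=-24.680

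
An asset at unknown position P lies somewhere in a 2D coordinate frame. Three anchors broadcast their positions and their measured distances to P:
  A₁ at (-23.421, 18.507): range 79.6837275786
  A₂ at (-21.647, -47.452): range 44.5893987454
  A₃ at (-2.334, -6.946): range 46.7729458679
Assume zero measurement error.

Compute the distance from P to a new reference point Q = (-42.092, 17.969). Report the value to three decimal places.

eq1: (x + 23.421)² + (y − 18.507)² = 79.6837275786²
eq2: (x + 21.647)² + (y + 47.452)² = 44.5893987454²
eq3: (x + 2.334)² + (y + 6.946)² = 46.7729458679²
eq2−eq3, eq2−eq1 (x²,y² cancel):
  38.626·x + 81.012·y = -2866.084426
  -3.548·x + 131.918·y = -6190.514583
det = 38.626·131.918 − 81.012·-3.548 = 5382.895244
x = (-2866.084426·131.918 − 81.012·-6190.514583) / 5382.895244 = 22.927781
y = (38.626·-6190.514583 − -2866.084426·-3.548) / 5382.895244 = -46.310335
|P − Q| = √((22.927781 − -42.092)² + (-46.310335 − 17.969)²) = 91.429781

91.430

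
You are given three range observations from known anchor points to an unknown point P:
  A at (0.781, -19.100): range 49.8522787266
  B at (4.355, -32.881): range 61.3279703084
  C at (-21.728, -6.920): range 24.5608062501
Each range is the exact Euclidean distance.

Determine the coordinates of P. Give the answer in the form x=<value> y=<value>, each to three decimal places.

eq1: (x − 0.781)² + (y + 19.100)² = 49.8522787266²
eq2: (x − 4.355)² + (y + 32.881)² = 61.3279703084²
eq3: (x + 21.728)² + (y + 6.920)² = 24.5608062501²
eq1−eq2, eq1−eq3 (x²,y² cancel):
  7.148·x − 27.562·y = -541.164023
  -45.018·x + 24.360·y = 2036.588914
det = 7.148·24.360 − -27.562·-45.018 = -1066.660836
x = (-541.164023·24.360 − -27.562·2036.588914) / -1066.660836 = -40.265571
y = (7.148·2036.588914 − -541.164023·-45.018) / -1066.660836 = 9.191848

x=-40.266 y=9.192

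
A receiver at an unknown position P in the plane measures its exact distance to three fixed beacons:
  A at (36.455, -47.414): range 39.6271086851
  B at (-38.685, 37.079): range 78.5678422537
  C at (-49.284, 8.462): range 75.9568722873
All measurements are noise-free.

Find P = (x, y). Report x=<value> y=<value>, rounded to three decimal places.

eq1: (x − 36.455)² + (y + 47.414)² = 39.6271086851²
eq2: (x + 38.685)² + (y − 37.079)² = 78.5678422537²
eq3: (x + 49.284)² + (y − 8.462)² = 75.9568722873²
eq1−eq2, eq1−eq3 (x²,y² cancel):
  -150.280·x + 168.986·y = -5308.271049
  -171.478·x + 111.752·y = -5275.675026
det = -150.280·111.752 − 168.986·-171.478 = 12183.290748
x = (-5308.271049·111.752 − 168.986·-5275.675026) / 12183.290748 = 24.484790
y = (-150.280·-5275.675026 − -5308.271049·-171.478) / 12183.290748 = -9.638058

x=24.485 y=-9.638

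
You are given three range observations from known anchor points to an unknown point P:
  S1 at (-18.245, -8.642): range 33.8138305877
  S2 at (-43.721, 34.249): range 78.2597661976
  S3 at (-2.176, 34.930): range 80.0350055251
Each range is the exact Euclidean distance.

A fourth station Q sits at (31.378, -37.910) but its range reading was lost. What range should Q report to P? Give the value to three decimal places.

56.588

eq1: (x + 18.245)² + (y + 8.642)² = 33.8138305877²
eq2: (x + 43.721)² + (y − 34.249)² = 78.2597661976²
eq3: (x + 2.176)² + (y − 34.930)² = 80.0350055251²
eq3−eq2, eq3−eq1 (x²,y² cancel):
  -83.090·x − 1.362·y = 2140.691070
  -32.138·x − 87.144·y = 4444.951283
det = -83.090·-87.144 − -1.362·-32.138 = 7197.023004
x = (2140.691070·-87.144 − -1.362·4444.951283) / 7197.023004 = -25.079030
y = (-83.090·4444.951283 − 2140.691070·-32.138) / 7197.023004 = -41.758026
|P − Q| = √((-25.079030 − 31.378)² + (-41.758026 − -37.910)²) = 56.588016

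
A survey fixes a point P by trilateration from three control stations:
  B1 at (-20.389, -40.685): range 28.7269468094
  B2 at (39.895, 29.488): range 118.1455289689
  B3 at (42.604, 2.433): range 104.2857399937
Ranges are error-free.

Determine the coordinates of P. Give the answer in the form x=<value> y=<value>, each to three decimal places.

eq1: (x + 20.389)² + (y + 40.685)² = 28.7269468094²
eq2: (x − 39.895)² + (y − 29.488)² = 118.1455289689²
eq3: (x − 42.604)² + (y − 2.433)² = 104.2857399937²
eq1−eq3, eq1−eq2 (x²,y² cancel):
  125.986·x + 86.236·y = -10300.238334
  120.568·x + 140.346·y = -12742.955919
det = 125.986·140.346 − 86.236·120.568 = 7284.329108
x = (-10300.238334·140.346 − 86.236·-12742.955919) / 7284.329108 = -47.594733
y = (125.986·-12742.955919 − -10300.238334·120.568) / 7284.329108 = -49.909182

x=-47.595 y=-49.909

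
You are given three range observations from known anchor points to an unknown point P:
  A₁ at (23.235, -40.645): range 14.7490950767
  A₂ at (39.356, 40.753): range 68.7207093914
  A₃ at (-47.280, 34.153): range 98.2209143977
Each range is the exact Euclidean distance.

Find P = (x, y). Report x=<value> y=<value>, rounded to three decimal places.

x=29.389 y=-27.241

eq1: (x − 23.235)² + (y + 40.645)² = 14.7490950767²
eq2: (x − 39.356)² + (y − 40.753)² = 68.7207093914²
eq3: (x + 47.280)² + (y − 34.153)² = 98.2209143977²
eq1−eq2, eq1−eq3 (x²,y² cancel):
  32.242·x + 162.796·y = -3487.179599
  -141.030·x + 149.596·y = -8219.867661
det = 32.242·149.596 − 162.796·-141.030 = 27782.394112
x = (-3487.179599·149.596 − 162.796·-8219.867661) / 27782.394112 = 29.388880
y = (32.242·-8219.867661 − -3487.179599·-141.030) / 27782.394112 = -27.241062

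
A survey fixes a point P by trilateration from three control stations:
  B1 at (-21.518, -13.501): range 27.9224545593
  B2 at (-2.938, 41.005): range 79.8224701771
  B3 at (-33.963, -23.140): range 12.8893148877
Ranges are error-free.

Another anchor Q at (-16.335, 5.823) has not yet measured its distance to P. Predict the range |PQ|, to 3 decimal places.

eq1: (x + 21.518)² + (y + 13.501)² = 27.9224545593²
eq2: (x + 2.938)² + (y − 41.005)² = 79.8224701771²
eq3: (x + 33.963)² + (y + 23.140)² = 12.8893148877²
eq2−eq3, eq2−eq1 (x²,y² cancel):
  -62.050·x − 128.290·y = 6204.395407
  -37.160·x − 109.012·y = 4547.222733
det = -62.050·-109.012 − -128.290·-37.160 = 1996.938200
x = (6204.395407·-109.012 − -128.290·4547.222733) / 1996.938200 = -46.566462
y = (-62.050·4547.222733 − 6204.395407·-37.160) / 1996.938200 = -25.839476
|P − Q| = √((-46.566462 − -16.335)² + (-25.839476 − 5.823)²) = 43.777320

43.777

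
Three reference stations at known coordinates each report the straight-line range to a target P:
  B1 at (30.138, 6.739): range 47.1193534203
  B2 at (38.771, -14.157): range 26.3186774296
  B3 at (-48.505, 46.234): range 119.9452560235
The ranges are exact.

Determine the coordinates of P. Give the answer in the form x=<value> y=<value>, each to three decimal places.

eq1: (x − 30.138)² + (y − 6.739)² = 47.1193534203²
eq2: (x − 38.771)² + (y + 14.157)² = 26.3186774296²
eq3: (x + 48.505)² + (y − 46.234)² = 119.9452560235²
eq2−eq1, eq2−eq3 (x²,y² cancel):
  -17.266·x + 41.792·y = -2277.458610
  -174.552·x + 120.782·y = -10907.484970
det = -17.266·120.782 − 41.792·-174.552 = 5209.455172
x = (-2277.458610·120.782 − 41.792·-10907.484970) / 5209.455172 = 34.700290
y = (-17.266·-10907.484970 − -2277.458610·-174.552) / 5209.455172 = -40.158963

x=34.700 y=-40.159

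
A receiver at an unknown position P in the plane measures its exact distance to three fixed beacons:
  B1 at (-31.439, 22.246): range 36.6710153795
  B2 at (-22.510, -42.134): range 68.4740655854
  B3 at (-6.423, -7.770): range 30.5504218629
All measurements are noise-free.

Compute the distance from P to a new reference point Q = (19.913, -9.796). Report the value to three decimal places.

eq1: (x + 31.439)² + (y − 22.246)² = 36.6710153795²
eq2: (x + 22.510)² + (y + 42.134)² = 68.4740655854²
eq3: (x + 6.423)² + (y + 7.770)² = 30.5504218629²
eq1−eq2, eq1−eq3 (x²,y² cancel):
  17.858·x − 128.760·y = -2545.255470
  50.032·x − 60.032·y = -970.232315
det = 17.858·-60.032 − -128.760·50.032 = 5370.068864
x = (-2545.255470·-60.032 − -128.760·-970.232315) / 5370.068864 = 5.189815
y = (17.858·-970.232315 − -2545.255470·50.032) / 5370.068864 = 20.487226
|P − Q| = √((5.189815 − 19.913)² + (20.487226 − -9.796)²) = 33.672629

33.673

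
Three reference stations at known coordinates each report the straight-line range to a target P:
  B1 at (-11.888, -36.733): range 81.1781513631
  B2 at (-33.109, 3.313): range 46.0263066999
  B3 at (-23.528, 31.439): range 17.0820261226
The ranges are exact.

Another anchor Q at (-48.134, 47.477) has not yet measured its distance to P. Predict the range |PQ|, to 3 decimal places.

eq1: (x + 11.888)² + (y + 36.733)² = 81.1781513631²
eq2: (x + 33.109)² + (y − 3.313)² = 46.0263066999²
eq3: (x + 23.528)² + (y − 31.439)² = 17.0820261226²
eq2−eq1, eq2−eq3 (x²,y² cancel):
  42.442·x − 80.092·y = -4088.015367
  19.162·x + 56.252·y = 2261.420947
det = 42.442·56.252 − -80.092·19.162 = 3922.170288
x = (-4088.015367·56.252 − -80.092·2261.420947) / 3922.170288 = -12.451605
y = (42.442·2261.420947 − -4088.015367·19.162) / 3922.170288 = 44.443195
|P − Q| = √((-12.451605 − -48.134)² + (44.443195 − 47.477)²) = 35.811134

35.811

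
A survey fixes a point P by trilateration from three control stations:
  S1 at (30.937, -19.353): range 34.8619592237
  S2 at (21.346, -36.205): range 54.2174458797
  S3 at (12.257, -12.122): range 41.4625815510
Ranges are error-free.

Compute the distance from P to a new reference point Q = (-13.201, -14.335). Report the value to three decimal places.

64.740

eq1: (x − 30.937)² + (y + 19.353)² = 34.8619592237²
eq2: (x − 21.346)² + (y + 36.205)² = 54.2174458797²
eq3: (x − 12.257)² + (y + 12.122)² = 41.4625815510²
eq1−eq2, eq1−eq3 (x²,y² cancel):
  -19.182·x − 33.704·y = -1289.358074
  -37.360·x + 14.462·y = -1538.249113
det = -19.182·14.462 − -33.704·-37.360 = -1536.591524
x = (-1289.358074·14.462 − -33.704·-1538.249113) / -1536.591524 = 45.875461
y = (-19.182·-1538.249113 − -1289.358074·-37.360) / -1536.591524 = 12.146184
|P − Q| = √((45.875461 − -13.201)² + (12.146184 − -14.335)²) = 64.740106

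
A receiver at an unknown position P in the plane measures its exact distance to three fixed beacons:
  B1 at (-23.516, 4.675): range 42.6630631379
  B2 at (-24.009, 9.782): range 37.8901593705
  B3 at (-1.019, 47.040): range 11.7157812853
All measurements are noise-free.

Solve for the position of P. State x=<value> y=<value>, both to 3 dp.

eq1: (x + 23.516)² + (y − 4.675)² = 42.6630631379²
eq2: (x + 24.009)² + (y − 9.782)² = 37.8901593705²
eq3: (x + 1.019)² + (y − 47.040)² = 11.7157812853²
eq2−eq1, eq2−eq3 (x²,y² cancel):
  0.986·x − 10.214·y = -481.734503
  45.980·x + 74.516·y = 2840.085002
det = 0.986·74.516 − -10.214·45.980 = 543.112496
x = (-481.734503·74.516 − -10.214·2840.085002) / 543.112496 = -12.683008
y = (0.986·2840.085002 − -481.734503·45.980) / 543.112496 = 45.939794

x=-12.683 y=45.940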